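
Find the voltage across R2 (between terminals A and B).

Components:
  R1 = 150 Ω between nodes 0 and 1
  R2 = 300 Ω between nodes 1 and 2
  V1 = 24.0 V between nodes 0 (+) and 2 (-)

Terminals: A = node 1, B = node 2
R1 and R2 are in series across V1 (node 0 → node 1 → node 2), and the output A–B is taken across R2, so this is a voltage divider.
Series current: I = V1/(R1 + R2) = 24/(150 + 300) = 24/450 = 0.05333 A
V_R2 = I × R2 = V1 × R2/(R1 + R2) = 24 × 300/450 = 16 V

Final answer: 16 V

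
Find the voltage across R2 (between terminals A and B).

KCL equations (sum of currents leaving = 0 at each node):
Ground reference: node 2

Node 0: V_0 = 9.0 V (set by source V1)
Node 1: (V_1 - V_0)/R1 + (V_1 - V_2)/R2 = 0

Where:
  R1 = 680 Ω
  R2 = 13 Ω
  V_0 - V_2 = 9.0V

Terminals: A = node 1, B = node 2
R1 and R2 are in series across V1 (node 0 → node 1 → node 2), and the output A–B is taken across R2, so this is a voltage divider.
Series current: I = V1/(R1 + R2) = 9/(680 + 13) = 9/693 = 0.01299 A
V_R2 = I × R2 = V1 × R2/(R1 + R2) = 9 × 13/693 = 0.1688 V

Final answer: 0.1688 V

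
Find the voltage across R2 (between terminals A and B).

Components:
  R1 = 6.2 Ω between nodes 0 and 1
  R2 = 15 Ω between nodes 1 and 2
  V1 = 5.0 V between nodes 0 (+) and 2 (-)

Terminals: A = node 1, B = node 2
R1 and R2 are in series across V1 (node 0 → node 1 → node 2), and the output A–B is taken across R2, so this is a voltage divider.
Series current: I = V1/(R1 + R2) = 5/(6.2 + 15) = 5/21.2 = 0.2358 A
V_R2 = I × R2 = V1 × R2/(R1 + R2) = 5 × 15/21.2 = 3.538 V

Final answer: 3.538 V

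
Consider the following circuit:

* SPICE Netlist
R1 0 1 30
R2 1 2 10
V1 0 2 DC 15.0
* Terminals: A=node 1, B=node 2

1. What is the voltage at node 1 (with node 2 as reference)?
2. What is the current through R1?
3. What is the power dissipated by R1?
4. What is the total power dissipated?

Nodal analysis, taking node 2 as the 0 V reference.
Source V1 fixes V_0 = 15 V.
KCL at each unknown node (sum of currents leaving = 0; resistances in Ω):
  Node 1: (V_1 - 15)/30 + (V_1 - 0)/10 = 0
Collecting terms: 0.1333 × V_1 = 0.5  =>  V_1 = 3.75 V
Part 1:
  Read off the nodal solution: V_1 = 3.75 V
Part 2:
  I_R1 = (V_0 - V_1)/R1 = (15 - 3.75)/30 = 0.375 A
  Magnitude: I_R1 = 0.375 A
Part 3:
  I_R1 = (V_0 - V_1)/R1 = (15 - 3.75)/30 = 0.375 A
  P_R1 = I_R1² × R1 = (0.375)² × 30 = 4.219 W
Part 4:
  Power in each resistor, P = (ΔV)²/R:
    P_R1 = (15 - 3.75)²/30 = 4.219 W
    P_R2 = (3.75 - 0)²/10 = 1.406 W
  P_total = P_R1 + P_R2 = 5.625 W

Final answers:
1. V_1 = 3.75 V
2. I_R1 = 0.375 A
3. P_R1 = 4.219 W
4. P_total = 5.625 W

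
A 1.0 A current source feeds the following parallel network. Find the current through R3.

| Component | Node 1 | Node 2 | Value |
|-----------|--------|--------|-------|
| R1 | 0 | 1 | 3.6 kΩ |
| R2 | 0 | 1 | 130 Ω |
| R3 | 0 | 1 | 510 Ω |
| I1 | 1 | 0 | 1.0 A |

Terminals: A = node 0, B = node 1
All resistors sit directly between nodes 0 and 1, so they are in parallel and share one voltage V; the full source current 1 A splits among them.
1/R_par = 1/3600 + 1/130 + 1/510 = 0.009931 S  =>  R_par = 100.7 Ω
V = I × R_par = 1 × 100.7 = 100.7 V
I_R3 = V/R3 = 100.7/510 = 0.1974 A

Final answer: 0.1974 A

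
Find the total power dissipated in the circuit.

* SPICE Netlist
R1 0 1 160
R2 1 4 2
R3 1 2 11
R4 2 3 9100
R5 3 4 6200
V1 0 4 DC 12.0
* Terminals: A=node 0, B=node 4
Nodal analysis, taking node 4 as the 0 V reference.
Source V1 fixes V_0 = 12 V.
KCL at each unknown node (sum of currents leaving = 0; resistances in Ω):
  Node 1: (V_1 - 12)/160 + (V_1 - 0)/2 + (V_1 - V_2)/11 = 0
  Node 2: (V_2 - V_1)/11 + (V_2 - V_3)/9100 = 0
  Node 3: (V_3 - V_2)/9100 + (V_3 - 0)/6200 = 0
Collecting terms (coefficients in siemens):
  0.5972·V_1 - 0.09091·V_2 = 0.075
  0.09102·V_2 - 0.09091·V_1 - 0.0001099·V_3 = 0
  0.0002712·V_3 - 0.0001099·V_2 = 0
Solving these 3 simultaneous equations (Gaussian elimination) gives:
  V_1 = 0.1481 V, V_2 = 0.148 V, V_3 = 0.05998 V
Power in each resistor, P = (ΔV)²/R:
  P_R1 = (12 - 0.1481)²/160 = 0.8779 W
  P_R2 = (0.1481 - 0)²/2 = 0.01097 W
  P_R3 = (0.1481 - 0.148)²/11 = 0.00000000103 W
  P_R4 = (0.148 - 0.05998)²/9100 = 0.0000008518 W
  P_R5 = (0.05998 - 0)²/6200 = 0.0000005803 W
P_total = P_R1 + P_R2 + P_R3 + P_R4 + P_R5 = 0.8889 W

Final answer: 0.8889 W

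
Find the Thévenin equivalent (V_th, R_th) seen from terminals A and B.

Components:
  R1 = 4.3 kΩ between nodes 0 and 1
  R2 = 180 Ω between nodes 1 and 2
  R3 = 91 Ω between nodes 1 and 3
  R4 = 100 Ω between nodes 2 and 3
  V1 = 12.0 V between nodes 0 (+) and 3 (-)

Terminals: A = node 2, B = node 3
Step 1 — V_th is the open-circuit voltage V_A - V_B (nothing connected across the terminals).
Nodal analysis, taking node 3 as the 0 V reference.
Source V1 fixes V_0 = 12 V.
KCL at each unknown node (sum of currents leaving = 0; resistances in Ω):
  Node 1: (V_1 - 12)/4300 + (V_1 - V_2)/180 + (V_1 - 0)/91 = 0
  Node 2: (V_2 - V_1)/180 + (V_2 - 0)/100 = 0
Collecting terms (coefficients in siemens):
  0.01678·V_1 - 0.005556·V_2 = 0.002791
  0.01556·V_2 - 0.005556·V_1 = 0
Determinant D = (0.01678)(0.01556) - (-0.005556)(-0.005556) = 0.0002301
V_1 = [(0.002791)(0.01556) - (-0.005556)(0)]/D = 0.1886 V
V_2 = [(0.01678)(0) - (0.002791)(-0.005556)]/D = 0.06737 V
V_th = V_2 - V_3 = 0.06737 - 0 = 0.06737 V
Step 2 — R_th: zero the source — replace V1 by a short circuit (node 3 merges into node 0) — and find the resistance seen between A (node 2) and B (node 0).
Reduce the network between node 2 (A) and node 0 (B) by series/parallel combination:
  Rp1 = R1 ‖ R3 (parallel, both between nodes 0 and 1) = 1/(1/4300 + 1/91) = 89.11 Ω
  Rs1 = R2 + Rp1 (series, joined only at node 1) = 180 + 89.11 = 269.1 Ω
  Rp2 = R4 ‖ Rs1 (parallel, both between nodes 0 and 2) = 1/(1/100 + 1/269.1) = 72.91 Ω
R_th = 72.91 Ω

Final answer: V_th = 0.06737 V, R_th = 72.91 Ω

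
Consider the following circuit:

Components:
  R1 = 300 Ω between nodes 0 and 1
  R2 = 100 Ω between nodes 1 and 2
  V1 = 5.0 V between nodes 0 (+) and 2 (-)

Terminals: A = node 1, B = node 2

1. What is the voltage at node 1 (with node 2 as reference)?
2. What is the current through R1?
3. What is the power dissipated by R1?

Nodal analysis, taking node 2 as the 0 V reference.
Source V1 fixes V_0 = 5 V.
KCL at each unknown node (sum of currents leaving = 0; resistances in Ω):
  Node 1: (V_1 - 5)/300 + (V_1 - 0)/100 = 0
Collecting terms: 0.01333 × V_1 = 0.01667  =>  V_1 = 1.25 V
Part 1:
  Read off the nodal solution: V_1 = 1.25 V
Part 2:
  I_R1 = (V_0 - V_1)/R1 = (5 - 1.25)/300 = 0.0125 A
  Magnitude: I_R1 = 0.0125 A
Part 3:
  I_R1 = (V_0 - V_1)/R1 = (5 - 1.25)/300 = 0.0125 A
  P_R1 = I_R1² × R1 = (0.0125)² × 300 = 0.04688 W

Final answers:
1. V_1 = 1.25 V
2. I_R1 = 0.0125 A
3. P_R1 = 0.04688 W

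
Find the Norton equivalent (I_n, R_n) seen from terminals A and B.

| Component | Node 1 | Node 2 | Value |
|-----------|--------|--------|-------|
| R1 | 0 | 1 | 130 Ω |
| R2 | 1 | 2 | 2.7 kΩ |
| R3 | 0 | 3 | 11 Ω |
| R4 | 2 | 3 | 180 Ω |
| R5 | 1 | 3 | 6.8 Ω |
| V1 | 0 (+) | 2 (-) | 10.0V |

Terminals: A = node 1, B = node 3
Find the Thévenin equivalent first; then I_n = V_th/R_th and R_n = R_th.
Step 1 — V_th is the open-circuit voltage V_A - V_B (nothing connected across the terminals).
Nodal analysis, taking node 2 as the 0 V reference.
Source V1 fixes V_0 = 10 V.
KCL at each unknown node (sum of currents leaving = 0; resistances in Ω):
  Node 1: (V_1 - 10)/130 + (V_1 - 0)/2700 + (V_1 - V_3)/6.8 = 0
  Node 3: (V_3 - 10)/11 + (V_3 - 0)/180 + (V_3 - V_1)/6.8 = 0
Collecting terms (coefficients in siemens):
  0.1551·V_1 - 0.1471·V_3 = 0.07692
  0.2435·V_3 - 0.1471·V_1 = 0.9091
Determinant D = (0.1551)(0.2435) - (-0.1471)(-0.1471) = 0.01615
V_1 = [(0.07692)(0.2435) - (-0.1471)(0.9091)]/D = 9.438 V
V_3 = [(0.1551)(0.9091) - (0.07692)(-0.1471)]/D = 9.433 V
V_th = V_1 - V_3 = 9.438 - 9.433 = 0.005613 V
Step 2 — R_th: zero the source — replace V1 by a short circuit (node 2 merges into node 0) — and find the resistance seen between A (node 1) and B (node 3).
Reduce the network between node 1 (A) and node 3 (B) by series/parallel combination:
  Rp1 = R1 ‖ R2 (parallel, both between nodes 0 and 1) = 1/(1/130 + 1/2700) = 124 Ω
  Rp2 = R3 ‖ R4 (parallel, both between nodes 0 and 3) = 1/(1/11 + 1/180) = 10.37 Ω
  Rs1 = Rp1 + Rp2 (series, joined only at node 0) = 124 + 10.37 = 134.4 Ω
  Rp3 = R5 ‖ Rs1 (parallel, both between nodes 1 and 3) = 1/(1/6.8 + 1/134.4) = 6.473 Ω
R_th = 6.473 Ω
I_n = V_th/R_th = 0.005613/6.473 = 0.0008672 A, and R_n = R_th = 6.473 Ω

Final answer: I_n = 0.0008672 A, R_n = 6.473 Ω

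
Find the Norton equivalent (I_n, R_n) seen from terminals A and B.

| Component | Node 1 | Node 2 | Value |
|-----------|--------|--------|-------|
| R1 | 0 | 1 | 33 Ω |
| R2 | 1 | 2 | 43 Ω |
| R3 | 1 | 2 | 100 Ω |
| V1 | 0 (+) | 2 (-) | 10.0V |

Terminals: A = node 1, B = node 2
Find the Thévenin equivalent first; then I_n = V_th/R_th and R_n = R_th.
Step 1 — V_th is the open-circuit voltage V_A - V_B (nothing connected across the terminals).
Nodal analysis, taking node 2 as the 0 V reference.
Source V1 fixes V_0 = 10 V.
KCL at each unknown node (sum of currents leaving = 0; resistances in Ω):
  Node 1: (V_1 - 10)/33 + (V_1 - 0)/43 + (V_1 - 0)/100 = 0
Collecting terms: 0.06356 × V_1 = 0.303  =>  V_1 = 4.768 V
V_th = V_1 - V_2 = 4.768 - 0 = 4.768 V
Step 2 — R_th: zero the source — replace V1 by a short circuit (node 2 merges into node 0) — and find the resistance seen between A (node 1) and B (node 0).
Reduce the network between node 1 (A) and node 0 (B) by series/parallel combination:
  Rp1 = R1 ‖ R2 ‖ R3 (parallel, all between nodes 0 and 1) = 1/(1/33 + 1/43 + 1/100) = 15.73 Ω
R_th = 15.73 Ω
I_n = V_th/R_th = 4.768/15.73 = 0.303 A, and R_n = R_th = 15.73 Ω

Final answer: I_n = 0.303 A, R_n = 15.73 Ω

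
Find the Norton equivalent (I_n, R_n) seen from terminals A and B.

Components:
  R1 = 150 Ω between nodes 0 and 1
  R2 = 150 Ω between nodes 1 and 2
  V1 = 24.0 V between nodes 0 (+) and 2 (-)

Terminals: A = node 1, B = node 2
Find the Thévenin equivalent first; then I_n = V_th/R_th and R_n = R_th.
Step 1 — V_th is the open-circuit voltage V_A - V_B (nothing connected across the terminals).
Nodal analysis, taking node 2 as the 0 V reference.
Source V1 fixes V_0 = 24 V.
KCL at each unknown node (sum of currents leaving = 0; resistances in Ω):
  Node 1: (V_1 - 24)/150 + (V_1 - 0)/150 = 0
Collecting terms: 0.01333 × V_1 = 0.16  =>  V_1 = 12 V
V_th = V_1 - V_2 = 12 - 0 = 12 V
Step 2 — R_th: zero the source — replace V1 by a short circuit (node 2 merges into node 0) — and find the resistance seen between A (node 1) and B (node 0).
Reduce the network between node 1 (A) and node 0 (B) by series/parallel combination:
  Rp1 = R1 ‖ R2 (parallel, both between nodes 0 and 1) = 1/(1/150 + 1/150) = 75 Ω
R_th = 75 Ω
I_n = V_th/R_th = 12/75 = 0.16 A, and R_n = R_th = 75 Ω

Final answer: I_n = 0.16 A, R_n = 75 Ω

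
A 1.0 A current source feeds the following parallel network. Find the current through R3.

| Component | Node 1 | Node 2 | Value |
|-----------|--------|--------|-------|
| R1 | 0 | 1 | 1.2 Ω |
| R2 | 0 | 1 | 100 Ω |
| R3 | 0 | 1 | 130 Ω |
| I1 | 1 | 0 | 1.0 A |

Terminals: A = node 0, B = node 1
All resistors sit directly between nodes 0 and 1, so they are in parallel and share one voltage V; the full source current 1 A splits among them.
1/R_par = 1/1.2 + 1/100 + 1/130 = 0.851 S  =>  R_par = 1.175 Ω
V = I × R_par = 1 × 1.175 = 1.175 V
I_R3 = V/R3 = 1.175/130 = 0.009039 A

Final answer: 0.009039 A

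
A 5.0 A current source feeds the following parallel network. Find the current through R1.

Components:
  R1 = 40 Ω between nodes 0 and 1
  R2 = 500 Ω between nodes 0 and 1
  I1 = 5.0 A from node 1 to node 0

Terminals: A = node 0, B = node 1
All resistors sit directly between nodes 0 and 1, so they are in parallel and share one voltage V; the full source current 5 A splits among them.
1/R_par = 1/40 + 1/500 = 0.027 S  =>  R_par = 37.04 Ω
V = I × R_par = 5 × 37.04 = 185.2 V
I_R1 = V/R1 = 185.2/40 = 4.63 A

Final answer: 4.63 A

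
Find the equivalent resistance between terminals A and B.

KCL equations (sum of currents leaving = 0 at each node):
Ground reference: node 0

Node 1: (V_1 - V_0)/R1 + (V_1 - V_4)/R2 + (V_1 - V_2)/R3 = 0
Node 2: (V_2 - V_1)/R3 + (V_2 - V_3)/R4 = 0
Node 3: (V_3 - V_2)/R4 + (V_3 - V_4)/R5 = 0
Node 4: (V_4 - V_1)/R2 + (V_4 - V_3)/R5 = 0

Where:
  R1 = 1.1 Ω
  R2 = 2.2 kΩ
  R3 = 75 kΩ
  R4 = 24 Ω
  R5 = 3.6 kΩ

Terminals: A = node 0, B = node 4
Reduce the network between node 0 (A) and node 4 (B) by series/parallel combination:
  Rs1 = R3 + R4 (series, joined only at node 2) = 75000 + 24 = 75020 Ω
  Rs2 = R5 + Rs1 (series, joined only at node 3) = 3600 + 75020 = 78620 Ω
  Rp1 = R2 ‖ Rs2 (parallel, both between nodes 1 and 4) = 1/(1/2200 + 1/78620) = 2140 Ω
  Rs3 = R1 + Rp1 (series, joined only at node 1) = 1.1 + 2140 = 2141 Ω
R_eq = 2.141 kΩ

Final answer: 2.141 kΩ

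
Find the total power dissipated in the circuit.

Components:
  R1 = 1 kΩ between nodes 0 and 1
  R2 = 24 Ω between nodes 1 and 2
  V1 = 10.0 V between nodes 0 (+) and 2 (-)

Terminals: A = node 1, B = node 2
Nodal analysis, taking node 2 as the 0 V reference.
Source V1 fixes V_0 = 10 V.
KCL at each unknown node (sum of currents leaving = 0; resistances in Ω):
  Node 1: (V_1 - 10)/1000 + (V_1 - 0)/24 = 0
Collecting terms: 0.04267 × V_1 = 0.01  =>  V_1 = 0.2344 V
Power in each resistor, P = (ΔV)²/R:
  P_R1 = (10 - 0.2344)²/1000 = 0.09537 W
  P_R2 = (0.2344 - 0)²/24 = 0.002289 W
P_total = P_R1 + P_R2 = 0.09766 W

Final answer: 0.09766 W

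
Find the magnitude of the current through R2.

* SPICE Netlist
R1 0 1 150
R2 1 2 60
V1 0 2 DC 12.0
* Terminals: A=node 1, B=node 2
Nodal analysis, taking node 2 as the 0 V reference.
Source V1 fixes V_0 = 12 V.
KCL at each unknown node (sum of currents leaving = 0; resistances in Ω):
  Node 1: (V_1 - 12)/150 + (V_1 - 0)/60 = 0
Collecting terms: 0.02333 × V_1 = 0.08  =>  V_1 = 3.429 V
I_R2 = (V_1 - V_2)/R2 = (3.429 - 0)/60 = 0.05714 A
|I_R2| = 0.05714 A

Final answer: |I_R2| = 0.05714 A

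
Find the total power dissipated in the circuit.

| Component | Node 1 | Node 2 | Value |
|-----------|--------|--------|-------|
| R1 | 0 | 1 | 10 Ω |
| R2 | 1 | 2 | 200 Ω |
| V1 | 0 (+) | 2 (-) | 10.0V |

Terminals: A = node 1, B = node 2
Nodal analysis, taking node 2 as the 0 V reference.
Source V1 fixes V_0 = 10 V.
KCL at each unknown node (sum of currents leaving = 0; resistances in Ω):
  Node 1: (V_1 - 10)/10 + (V_1 - 0)/200 = 0
Collecting terms: 0.105 × V_1 = 1  =>  V_1 = 9.524 V
Power in each resistor, P = (ΔV)²/R:
  P_R1 = (10 - 9.524)²/10 = 0.02268 W
  P_R2 = (9.524 - 0)²/200 = 0.4535 W
P_total = P_R1 + P_R2 = 0.4762 W

Final answer: 0.4762 W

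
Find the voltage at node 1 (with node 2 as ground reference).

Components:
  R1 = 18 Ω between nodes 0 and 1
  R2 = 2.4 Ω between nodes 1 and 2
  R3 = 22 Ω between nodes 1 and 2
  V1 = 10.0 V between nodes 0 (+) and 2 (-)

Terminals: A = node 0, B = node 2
Nodal analysis, taking node 2 as the 0 V reference.
Source V1 fixes V_0 = 10 V.
KCL at each unknown node (sum of currents leaving = 0; resistances in Ω):
  Node 1: (V_1 - 10)/18 + (V_1 - 0)/2.4 + (V_1 - 0)/22 = 0
Collecting terms: 0.5177 × V_1 = 0.5556  =>  V_1 = 1.073 V
The requested potential is V_1 = 1.073 V.

Final answer: V_1 = 1.073 V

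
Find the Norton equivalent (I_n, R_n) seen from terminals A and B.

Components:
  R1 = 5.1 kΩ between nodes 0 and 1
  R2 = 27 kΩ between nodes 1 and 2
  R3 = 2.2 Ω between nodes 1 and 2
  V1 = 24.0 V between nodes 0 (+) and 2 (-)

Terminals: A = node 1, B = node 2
Find the Thévenin equivalent first; then I_n = V_th/R_th and R_n = R_th.
Step 1 — V_th is the open-circuit voltage V_A - V_B (nothing connected across the terminals).
Nodal analysis, taking node 2 as the 0 V reference.
Source V1 fixes V_0 = 24 V.
KCL at each unknown node (sum of currents leaving = 0; resistances in Ω):
  Node 1: (V_1 - 24)/5100 + (V_1 - 0)/27000 + (V_1 - 0)/2.2 = 0
Collecting terms: 0.4548 × V_1 = 0.004706  =>  V_1 = 0.01035 V
V_th = V_1 - V_2 = 0.01035 - 0 = 0.01035 V
Step 2 — R_th: zero the source — replace V1 by a short circuit (node 2 merges into node 0) — and find the resistance seen between A (node 1) and B (node 0).
Reduce the network between node 1 (A) and node 0 (B) by series/parallel combination:
  Rp1 = R1 ‖ R2 ‖ R3 (parallel, all between nodes 0 and 1) = 1/(1/5100 + 1/27000 + 1/2.2) = 2.199 Ω
R_th = 2.199 Ω
I_n = V_th/R_th = 0.01035/2.199 = 0.004706 A, and R_n = R_th = 2.199 Ω

Final answer: I_n = 0.004706 A, R_n = 2.199 Ω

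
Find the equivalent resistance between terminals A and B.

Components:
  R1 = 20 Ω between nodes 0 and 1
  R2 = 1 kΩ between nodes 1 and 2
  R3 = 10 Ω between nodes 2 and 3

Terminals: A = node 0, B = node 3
Reduce the network between node 0 (A) and node 3 (B) by series/parallel combination:
  Rs1 = R1 + R2 (series, joined only at node 1) = 20 + 1000 = 1020 Ω
  Rs2 = R3 + Rs1 (series, joined only at node 2) = 10 + 1020 = 1030 Ω
R_eq = 1.03 kΩ

Final answer: 1.03 kΩ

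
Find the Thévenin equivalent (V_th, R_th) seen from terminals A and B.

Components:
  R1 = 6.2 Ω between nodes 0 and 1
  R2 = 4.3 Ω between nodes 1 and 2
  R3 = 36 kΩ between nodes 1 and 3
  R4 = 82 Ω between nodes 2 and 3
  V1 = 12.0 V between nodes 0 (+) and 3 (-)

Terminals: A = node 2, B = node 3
Step 1 — V_th is the open-circuit voltage V_A - V_B (nothing connected across the terminals).
Nodal analysis, taking node 3 as the 0 V reference.
Source V1 fixes V_0 = 12 V.
KCL at each unknown node (sum of currents leaving = 0; resistances in Ω):
  Node 1: (V_1 - 12)/6.2 + (V_1 - V_2)/4.3 + (V_1 - 0)/36000 = 0
  Node 2: (V_2 - V_1)/4.3 + (V_2 - 0)/82 = 0
Collecting terms (coefficients in siemens):
  0.3939·V_1 - 0.2326·V_2 = 1.935
  0.2448·V_2 - 0.2326·V_1 = 0
Determinant D = (0.3939)(0.2448) - (-0.2326)(-0.2326) = 0.04232
V_1 = [(1.935)(0.2448) - (-0.2326)(0)]/D = 11.19 V
V_2 = [(0.3939)(0) - (1.935)(-0.2326)]/D = 10.64 V
V_th = V_2 - V_3 = 10.64 - 0 = 10.64 V
Step 2 — R_th: zero the source — replace V1 by a short circuit (node 3 merges into node 0) — and find the resistance seen between A (node 2) and B (node 0).
Reduce the network between node 2 (A) and node 0 (B) by series/parallel combination:
  Rp1 = R1 ‖ R3 (parallel, both between nodes 0 and 1) = 1/(1/6.2 + 1/36000) = 6.199 Ω
  Rs1 = R2 + Rp1 (series, joined only at node 1) = 4.3 + 6.199 = 10.5 Ω
  Rp2 = R4 ‖ Rs1 (parallel, both between nodes 0 and 2) = 1/(1/82 + 1/10.5) = 9.307 Ω
R_th = 9.307 Ω

Final answer: V_th = 10.64 V, R_th = 9.307 Ω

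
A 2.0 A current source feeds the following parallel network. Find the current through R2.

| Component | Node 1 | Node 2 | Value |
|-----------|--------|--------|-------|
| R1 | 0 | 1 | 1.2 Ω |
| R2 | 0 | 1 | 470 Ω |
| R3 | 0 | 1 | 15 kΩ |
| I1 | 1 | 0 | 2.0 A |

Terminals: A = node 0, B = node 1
All resistors sit directly between nodes 0 and 1, so they are in parallel and share one voltage V; the full source current 2 A splits among them.
1/R_par = 1/1.2 + 1/470 + 1/15000 = 0.8355 S  =>  R_par = 1.197 Ω
V = I × R_par = 2 × 1.197 = 2.394 V
I_R2 = V/R2 = 2.394/470 = 0.005093 A

Final answer: 0.005093 A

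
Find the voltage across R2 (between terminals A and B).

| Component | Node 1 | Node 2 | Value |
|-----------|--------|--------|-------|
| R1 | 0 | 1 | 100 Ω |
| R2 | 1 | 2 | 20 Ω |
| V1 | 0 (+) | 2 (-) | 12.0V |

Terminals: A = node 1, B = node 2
R1 and R2 are in series across V1 (node 0 → node 1 → node 2), and the output A–B is taken across R2, so this is a voltage divider.
Series current: I = V1/(R1 + R2) = 12/(100 + 20) = 12/120 = 0.1 A
V_R2 = I × R2 = V1 × R2/(R1 + R2) = 12 × 20/120 = 2 V

Final answer: 2 V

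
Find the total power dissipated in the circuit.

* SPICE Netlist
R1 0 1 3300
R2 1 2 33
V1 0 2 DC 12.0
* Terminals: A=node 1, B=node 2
Nodal analysis, taking node 2 as the 0 V reference.
Source V1 fixes V_0 = 12 V.
KCL at each unknown node (sum of currents leaving = 0; resistances in Ω):
  Node 1: (V_1 - 12)/3300 + (V_1 - 0)/33 = 0
Collecting terms: 0.03061 × V_1 = 0.003636  =>  V_1 = 0.1188 V
Power in each resistor, P = (ΔV)²/R:
  P_R1 = (12 - 0.1188)²/3300 = 0.04278 W
  P_R2 = (0.1188 - 0)²/33 = 0.0004278 W
P_total = P_R1 + P_R2 = 0.0432 W

Final answer: 0.0432 W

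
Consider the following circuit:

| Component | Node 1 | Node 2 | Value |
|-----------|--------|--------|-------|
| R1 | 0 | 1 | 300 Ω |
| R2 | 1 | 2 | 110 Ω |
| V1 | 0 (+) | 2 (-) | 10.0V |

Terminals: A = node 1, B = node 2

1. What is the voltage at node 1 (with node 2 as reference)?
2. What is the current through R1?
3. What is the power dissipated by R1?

Nodal analysis, taking node 2 as the 0 V reference.
Source V1 fixes V_0 = 10 V.
KCL at each unknown node (sum of currents leaving = 0; resistances in Ω):
  Node 1: (V_1 - 10)/300 + (V_1 - 0)/110 = 0
Collecting terms: 0.01242 × V_1 = 0.03333  =>  V_1 = 2.683 V
Part 1:
  Read off the nodal solution: V_1 = 2.683 V
Part 2:
  I_R1 = (V_0 - V_1)/R1 = (10 - 2.683)/300 = 0.02439 A
  Magnitude: I_R1 = 0.02439 A
Part 3:
  I_R1 = (V_0 - V_1)/R1 = (10 - 2.683)/300 = 0.02439 A
  P_R1 = I_R1² × R1 = (0.02439)² × 300 = 0.1785 W

Final answers:
1. V_1 = 2.683 V
2. I_R1 = 0.02439 A
3. P_R1 = 0.1785 W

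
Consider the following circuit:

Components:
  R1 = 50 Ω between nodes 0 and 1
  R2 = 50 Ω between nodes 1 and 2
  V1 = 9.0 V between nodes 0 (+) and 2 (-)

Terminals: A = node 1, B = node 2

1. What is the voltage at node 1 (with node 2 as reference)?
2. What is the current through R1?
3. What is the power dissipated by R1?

Nodal analysis, taking node 2 as the 0 V reference.
Source V1 fixes V_0 = 9 V.
KCL at each unknown node (sum of currents leaving = 0; resistances in Ω):
  Node 1: (V_1 - 9)/50 + (V_1 - 0)/50 = 0
Collecting terms: 0.04 × V_1 = 0.18  =>  V_1 = 4.5 V
Part 1:
  Read off the nodal solution: V_1 = 4.5 V
Part 2:
  I_R1 = (V_0 - V_1)/R1 = (9 - 4.5)/50 = 0.09 A
  Magnitude: I_R1 = 0.09 A
Part 3:
  I_R1 = (V_0 - V_1)/R1 = (9 - 4.5)/50 = 0.09 A
  P_R1 = I_R1² × R1 = (0.09)² × 50 = 0.405 W

Final answers:
1. V_1 = 4.5 V
2. I_R1 = 0.09 A
3. P_R1 = 0.405 W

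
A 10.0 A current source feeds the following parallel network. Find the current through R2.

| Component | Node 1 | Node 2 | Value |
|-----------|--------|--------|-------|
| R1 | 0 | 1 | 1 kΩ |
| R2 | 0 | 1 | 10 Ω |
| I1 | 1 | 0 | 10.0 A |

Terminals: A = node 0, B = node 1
All resistors sit directly between nodes 0 and 1, so they are in parallel and share one voltage V; the full source current 10 A splits among them.
1/R_par = 1/1000 + 1/10 = 0.101 S  =>  R_par = 9.901 Ω
V = I × R_par = 10 × 9.901 = 99.01 V
I_R2 = V/R2 = 99.01/10 = 9.901 A

Final answer: 9.901 A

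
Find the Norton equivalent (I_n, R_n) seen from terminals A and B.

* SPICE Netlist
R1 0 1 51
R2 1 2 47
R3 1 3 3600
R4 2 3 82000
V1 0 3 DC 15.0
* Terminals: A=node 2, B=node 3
Find the Thévenin equivalent first; then I_n = V_th/R_th and R_n = R_th.
Step 1 — V_th is the open-circuit voltage V_A - V_B (nothing connected across the terminals).
Nodal analysis, taking node 3 as the 0 V reference.
Source V1 fixes V_0 = 15 V.
KCL at each unknown node (sum of currents leaving = 0; resistances in Ω):
  Node 1: (V_1 - 15)/51 + (V_1 - V_2)/47 + (V_1 - 0)/3600 = 0
  Node 2: (V_2 - V_1)/47 + (V_2 - 0)/82000 = 0
Collecting terms (coefficients in siemens):
  0.04116·V_1 - 0.02128·V_2 = 0.2941
  0.02129·V_2 - 0.02128·V_1 = 0
Determinant D = (0.04116)(0.02129) - (-0.02128)(-0.02128) = 0.0004236
V_1 = [(0.2941)(0.02129) - (-0.02128)(0)]/D = 14.78 V
V_2 = [(0.04116)(0) - (0.2941)(-0.02128)]/D = 14.77 V
V_th = V_2 - V_3 = 14.77 - 0 = 14.77 V
Step 2 — R_th: zero the source — replace V1 by a short circuit (node 3 merges into node 0) — and find the resistance seen between A (node 2) and B (node 0).
Reduce the network between node 2 (A) and node 0 (B) by series/parallel combination:
  Rp1 = R1 ‖ R3 (parallel, both between nodes 0 and 1) = 1/(1/51 + 1/3600) = 50.29 Ω
  Rs1 = R2 + Rp1 (series, joined only at node 1) = 47 + 50.29 = 97.29 Ω
  Rp2 = R4 ‖ Rs1 (parallel, both between nodes 0 and 2) = 1/(1/82000 + 1/97.29) = 97.17 Ω
R_th = 97.17 Ω
I_n = V_th/R_th = 14.77/97.17 = 0.152 A, and R_n = R_th = 97.17 Ω

Final answer: I_n = 0.152 A, R_n = 97.17 Ω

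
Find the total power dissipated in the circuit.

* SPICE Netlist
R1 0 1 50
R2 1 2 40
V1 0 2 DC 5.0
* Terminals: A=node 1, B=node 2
Nodal analysis, taking node 2 as the 0 V reference.
Source V1 fixes V_0 = 5 V.
KCL at each unknown node (sum of currents leaving = 0; resistances in Ω):
  Node 1: (V_1 - 5)/50 + (V_1 - 0)/40 = 0
Collecting terms: 0.045 × V_1 = 0.1  =>  V_1 = 2.222 V
Power in each resistor, P = (ΔV)²/R:
  P_R1 = (5 - 2.222)²/50 = 0.1543 W
  P_R2 = (2.222 - 0)²/40 = 0.1235 W
P_total = P_R1 + P_R2 = 0.2778 W

Final answer: 0.2778 W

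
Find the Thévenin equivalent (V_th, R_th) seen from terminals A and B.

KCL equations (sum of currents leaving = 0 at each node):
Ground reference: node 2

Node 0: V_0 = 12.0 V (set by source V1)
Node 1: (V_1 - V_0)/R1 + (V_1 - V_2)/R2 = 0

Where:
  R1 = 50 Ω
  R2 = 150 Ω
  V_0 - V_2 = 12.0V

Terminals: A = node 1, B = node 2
Step 1 — V_th is the open-circuit voltage V_A - V_B (nothing connected across the terminals).
Nodal analysis, taking node 2 as the 0 V reference.
Source V1 fixes V_0 = 12 V.
KCL at each unknown node (sum of currents leaving = 0; resistances in Ω):
  Node 1: (V_1 - 12)/50 + (V_1 - 0)/150 = 0
Collecting terms: 0.02667 × V_1 = 0.24  =>  V_1 = 9 V
V_th = V_1 - V_2 = 9 - 0 = 9 V
Step 2 — R_th: zero the source — replace V1 by a short circuit (node 2 merges into node 0) — and find the resistance seen between A (node 1) and B (node 0).
Reduce the network between node 1 (A) and node 0 (B) by series/parallel combination:
  Rp1 = R1 ‖ R2 (parallel, both between nodes 0 and 1) = 1/(1/50 + 1/150) = 37.5 Ω
R_th = 37.5 Ω

Final answer: V_th = 9 V, R_th = 37.5 Ω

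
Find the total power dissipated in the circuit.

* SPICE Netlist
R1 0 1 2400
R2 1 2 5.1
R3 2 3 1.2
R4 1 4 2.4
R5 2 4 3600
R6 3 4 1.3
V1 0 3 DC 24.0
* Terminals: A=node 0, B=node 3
Nodal analysis, taking node 3 as the 0 V reference.
Source V1 fixes V_0 = 24 V.
KCL at each unknown node (sum of currents leaving = 0; resistances in Ω):
  Node 1: (V_1 - 24)/2400 + (V_1 - V_2)/5.1 + (V_1 - V_4)/2.4 = 0
  Node 2: (V_2 - V_1)/5.1 + (V_2 - 0)/1.2 + (V_2 - V_4)/3600 = 0
  Node 4: (V_4 - V_1)/2.4 + (V_4 - V_2)/3600 + (V_4 - 0)/1.3 = 0
Collecting terms (coefficients in siemens):
  0.6132·V_1 - 0.1961·V_2 - 0.4167·V_4 = 0.01
  1.03·V_2 - 0.1961·V_1 - 0.0002778·V_4 = 0
  1.186·V_4 - 0.4167·V_1 - 0.0002778·V_2 = 0
Solving these 3 simultaneous equations (Gaussian elimination) gives:
  V_1 = 0.02329 V, V_2 = 0.004437 V, V_4 = 0.008181 V
Power in each resistor, P = (ΔV)²/R:
  P_R1 = (24 - 0.02329)²/2400 = 0.2395 W
  P_R2 = (0.02329 - 0.004437)²/5.1 = 0.00006967 W
  P_R3 = (0.004437 - 0)²/1.2 = 0.0000164 W
  P_R4 = (0.02329 - 0.008181)²/2.4 = 0.00009508 W
  P_R5 = (0.004437 - 0.008181)²/3600 = 0.000000003895 W
  P_R6 = (0 - 0.008181)²/1.3 = 0.00005148 W
P_total = P_R1 + P_R2 + P_R3 + P_R4 + P_R5 + P_R6 = 0.2398 W

Final answer: 0.2398 W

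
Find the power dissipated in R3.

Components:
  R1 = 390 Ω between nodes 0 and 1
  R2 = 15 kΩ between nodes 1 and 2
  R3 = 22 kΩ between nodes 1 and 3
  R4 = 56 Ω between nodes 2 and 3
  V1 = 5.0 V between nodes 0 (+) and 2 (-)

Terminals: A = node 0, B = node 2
Nodal analysis, taking node 2 as the 0 V reference.
Source V1 fixes V_0 = 5 V.
KCL at each unknown node (sum of currents leaving = 0; resistances in Ω):
  Node 1: (V_1 - 5)/390 + (V_1 - 0)/15000 + (V_1 - V_3)/22000 = 0
  Node 3: (V_3 - V_1)/22000 + (V_3 - 0)/56 = 0
Collecting terms (coefficients in siemens):
  0.002676·V_1 - 0.00004545·V_3 = 0.01282
  0.0179·V_3 - 0.00004545·V_1 = 0
Determinant D = (0.002676)(0.0179) - (-0.00004545)(-0.00004545) = 0.00004791
V_1 = [(0.01282)(0.0179) - (-0.00004545)(0)]/D = 4.791 V
V_3 = [(0.002676)(0) - (0.01282)(-0.00004545)]/D = 0.01216 V
I_R3 = (V_1 - V_3)/R3 = (4.791 - 0.01216)/22000 = 0.0002172 A
P_R3 = I_R3² × R3 = (0.0002172)² × 22000 = 0.001038 W

Final answer: 0.001038 W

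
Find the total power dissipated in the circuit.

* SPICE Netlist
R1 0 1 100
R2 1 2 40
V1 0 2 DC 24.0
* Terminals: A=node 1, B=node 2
Nodal analysis, taking node 2 as the 0 V reference.
Source V1 fixes V_0 = 24 V.
KCL at each unknown node (sum of currents leaving = 0; resistances in Ω):
  Node 1: (V_1 - 24)/100 + (V_1 - 0)/40 = 0
Collecting terms: 0.035 × V_1 = 0.24  =>  V_1 = 6.857 V
Power in each resistor, P = (ΔV)²/R:
  P_R1 = (24 - 6.857)²/100 = 2.939 W
  P_R2 = (6.857 - 0)²/40 = 1.176 W
P_total = P_R1 + P_R2 = 4.114 W

Final answer: 4.114 W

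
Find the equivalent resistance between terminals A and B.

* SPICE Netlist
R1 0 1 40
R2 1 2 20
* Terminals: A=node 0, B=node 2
Reduce the network between node 0 (A) and node 2 (B) by series/parallel combination:
  Rs1 = R1 + R2 (series, joined only at node 1) = 40 + 20 = 60 Ω
R_eq = 60 Ω

Final answer: 60 Ω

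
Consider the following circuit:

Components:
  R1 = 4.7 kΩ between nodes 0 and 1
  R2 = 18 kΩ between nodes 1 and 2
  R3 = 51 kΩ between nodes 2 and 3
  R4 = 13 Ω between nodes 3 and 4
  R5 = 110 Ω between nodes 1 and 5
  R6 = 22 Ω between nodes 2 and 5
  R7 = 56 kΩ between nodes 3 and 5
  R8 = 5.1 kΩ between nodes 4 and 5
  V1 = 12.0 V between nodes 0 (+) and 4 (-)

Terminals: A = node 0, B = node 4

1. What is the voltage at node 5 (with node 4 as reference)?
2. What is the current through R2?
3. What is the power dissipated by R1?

Nodal analysis, taking node 4 as the 0 V reference.
Source V1 fixes V_0 = 12 V.
KCL at each unknown node (sum of currents leaving = 0; resistances in Ω):
  Node 1: (V_1 - 12)/4700 + (V_1 - V_2)/18000 + (V_1 - V_5)/110 = 0
  Node 2: (V_2 - V_1)/18000 + (V_2 - V_3)/51000 + (V_2 - V_5)/22 = 0
  Node 3: (V_3 - V_2)/51000 + (V_3 - 0)/13 + (V_3 - V_5)/56000 = 0
  Node 5: (V_5 - V_1)/110 + (V_5 - V_2)/22 + (V_5 - V_3)/56000 + (V_5 - 0)/5100 = 0
Collecting terms (coefficients in siemens):
  0.009359·V_1 - 0.00005556·V_2 - 0.009091·V_5 = 0.002553
  0.04553·V_2 - 0.00005556·V_1 - 0.00001961·V_3 - 0.04545·V_5 = 0
  0.07696·V_3 - 0.00001961·V_2 - 0.00001786·V_5 = 0
  0.05476·V_5 - 0.009091·V_1 - 0.04545·V_2 - 0.00001786·V_3 = 0
Solving these 4 simultaneous equations (Gaussian elimination) gives:
  V_1 = 5.797 V, V_2 = 5.65 V, V_3 = 0.002751 V, V_5 = 5.652 V
Part 1:
  Read off the nodal solution: V_5 = 5.652 V
Part 2:
  I_R2 = (V_1 - V_2)/R2 = (5.797 - 5.65)/18000 = 0.000008142 A
  Magnitude: I_R2 = 0.000008142 A
Part 3:
  I_R1 = (V_0 - V_1)/R1 = (12 - 5.797)/4700 = 0.00132 A
  P_R1 = I_R1² × R1 = (0.00132)² × 4700 = 0.008188 W

Final answers:
1. V_5 = 5.652 V
2. I_R2 = 8.142e-06 A
3. P_R1 = 0.008188 W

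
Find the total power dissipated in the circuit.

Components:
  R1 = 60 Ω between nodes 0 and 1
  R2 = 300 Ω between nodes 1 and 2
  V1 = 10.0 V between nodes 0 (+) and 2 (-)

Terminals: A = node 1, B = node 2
Nodal analysis, taking node 2 as the 0 V reference.
Source V1 fixes V_0 = 10 V.
KCL at each unknown node (sum of currents leaving = 0; resistances in Ω):
  Node 1: (V_1 - 10)/60 + (V_1 - 0)/300 = 0
Collecting terms: 0.02 × V_1 = 0.1667  =>  V_1 = 8.333 V
Power in each resistor, P = (ΔV)²/R:
  P_R1 = (10 - 8.333)²/60 = 0.0463 W
  P_R2 = (8.333 - 0)²/300 = 0.2315 W
P_total = P_R1 + P_R2 = 0.2778 W

Final answer: 0.2778 W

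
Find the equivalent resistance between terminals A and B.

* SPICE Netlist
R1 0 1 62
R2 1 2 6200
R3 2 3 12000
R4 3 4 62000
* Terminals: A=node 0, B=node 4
Reduce the network between node 0 (A) and node 4 (B) by series/parallel combination:
  Rs1 = R1 + R2 (series, joined only at node 1) = 62 + 6200 = 6262 Ω
  Rs2 = R3 + Rs1 (series, joined only at node 2) = 12000 + 6262 = 18260 Ω
  Rs3 = R4 + Rs2 (series, joined only at node 3) = 62000 + 18260 = 80260 Ω
R_eq = 80.26 kΩ

Final answer: 80.26 kΩ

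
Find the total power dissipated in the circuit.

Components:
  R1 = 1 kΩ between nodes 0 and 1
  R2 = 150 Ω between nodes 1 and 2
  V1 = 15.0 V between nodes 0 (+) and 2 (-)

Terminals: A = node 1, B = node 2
Nodal analysis, taking node 2 as the 0 V reference.
Source V1 fixes V_0 = 15 V.
KCL at each unknown node (sum of currents leaving = 0; resistances in Ω):
  Node 1: (V_1 - 15)/1000 + (V_1 - 0)/150 = 0
Collecting terms: 0.007667 × V_1 = 0.015  =>  V_1 = 1.957 V
Power in each resistor, P = (ΔV)²/R:
  P_R1 = (15 - 1.957)²/1000 = 0.1701 W
  P_R2 = (1.957 - 0)²/150 = 0.02552 W
P_total = P_R1 + P_R2 = 0.1957 W

Final answer: 0.1957 W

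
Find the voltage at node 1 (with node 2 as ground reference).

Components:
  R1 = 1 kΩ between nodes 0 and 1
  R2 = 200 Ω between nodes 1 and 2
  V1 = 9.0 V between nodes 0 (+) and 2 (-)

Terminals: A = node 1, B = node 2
Nodal analysis, taking node 2 as the 0 V reference.
Source V1 fixes V_0 = 9 V.
KCL at each unknown node (sum of currents leaving = 0; resistances in Ω):
  Node 1: (V_1 - 9)/1000 + (V_1 - 0)/200 = 0
Collecting terms: 0.006 × V_1 = 0.009  =>  V_1 = 1.5 V
The requested potential is V_1 = 1.5 V.

Final answer: V_1 = 1.5 V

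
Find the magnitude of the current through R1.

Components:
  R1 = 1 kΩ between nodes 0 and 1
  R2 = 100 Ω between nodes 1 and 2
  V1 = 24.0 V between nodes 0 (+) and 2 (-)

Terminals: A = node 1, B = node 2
Nodal analysis, taking node 2 as the 0 V reference.
Source V1 fixes V_0 = 24 V.
KCL at each unknown node (sum of currents leaving = 0; resistances in Ω):
  Node 1: (V_1 - 24)/1000 + (V_1 - 0)/100 = 0
Collecting terms: 0.011 × V_1 = 0.024  =>  V_1 = 2.182 V
I_R1 = (V_0 - V_1)/R1 = (24 - 2.182)/1000 = 0.02182 A
|I_R1| = 0.02182 A

Final answer: |I_R1| = 0.02182 A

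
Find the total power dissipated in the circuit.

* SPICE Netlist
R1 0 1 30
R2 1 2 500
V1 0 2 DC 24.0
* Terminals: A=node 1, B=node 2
Nodal analysis, taking node 2 as the 0 V reference.
Source V1 fixes V_0 = 24 V.
KCL at each unknown node (sum of currents leaving = 0; resistances in Ω):
  Node 1: (V_1 - 24)/30 + (V_1 - 0)/500 = 0
Collecting terms: 0.03533 × V_1 = 0.8  =>  V_1 = 22.64 V
Power in each resistor, P = (ΔV)²/R:
  P_R1 = (24 - 22.64)²/30 = 0.06152 W
  P_R2 = (22.64 - 0)²/500 = 1.025 W
P_total = P_R1 + P_R2 = 1.087 W

Final answer: 1.087 W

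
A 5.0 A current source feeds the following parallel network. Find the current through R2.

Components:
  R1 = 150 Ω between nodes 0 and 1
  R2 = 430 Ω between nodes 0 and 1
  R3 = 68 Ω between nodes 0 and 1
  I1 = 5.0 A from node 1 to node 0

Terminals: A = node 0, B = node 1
All resistors sit directly between nodes 0 and 1, so they are in parallel and share one voltage V; the full source current 5 A splits among them.
1/R_par = 1/150 + 1/430 + 1/68 = 0.0237 S  =>  R_par = 42.2 Ω
V = I × R_par = 5 × 42.2 = 211 V
I_R2 = V/R2 = 211/430 = 0.4907 A

Final answer: 0.4907 A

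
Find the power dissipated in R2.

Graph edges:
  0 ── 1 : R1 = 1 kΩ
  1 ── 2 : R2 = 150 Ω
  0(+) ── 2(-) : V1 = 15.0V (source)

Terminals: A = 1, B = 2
Nodal analysis, taking node 2 as the 0 V reference.
Source V1 fixes V_0 = 15 V.
KCL at each unknown node (sum of currents leaving = 0; resistances in Ω):
  Node 1: (V_1 - 15)/1000 + (V_1 - 0)/150 = 0
Collecting terms: 0.007667 × V_1 = 0.015  =>  V_1 = 1.957 V
I_R2 = (V_1 - V_2)/R2 = (1.957 - 0)/150 = 0.01304 A
P_R2 = I_R2² × R2 = (0.01304)² × 150 = 0.02552 W

Final answer: 0.02552 W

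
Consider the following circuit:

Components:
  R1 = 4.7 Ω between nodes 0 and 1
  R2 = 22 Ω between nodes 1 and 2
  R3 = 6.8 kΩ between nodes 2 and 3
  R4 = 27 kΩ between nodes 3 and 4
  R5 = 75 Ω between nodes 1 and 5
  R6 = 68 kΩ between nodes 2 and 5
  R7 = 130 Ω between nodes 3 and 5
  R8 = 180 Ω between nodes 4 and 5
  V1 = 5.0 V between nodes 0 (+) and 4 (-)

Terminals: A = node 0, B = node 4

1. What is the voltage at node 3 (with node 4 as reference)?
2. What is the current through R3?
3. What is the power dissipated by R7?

Nodal analysis, taking node 4 as the 0 V reference.
Source V1 fixes V_0 = 5 V.
KCL at each unknown node (sum of currents leaving = 0; resistances in Ω):
  Node 1: (V_1 - 5)/4.7 + (V_1 - V_2)/22 + (V_1 - V_5)/75 = 0
  Node 2: (V_2 - V_1)/22 + (V_2 - V_3)/6800 + (V_2 - V_5)/68000 = 0
  Node 3: (V_3 - V_2)/6800 + (V_3 - 0)/27000 + (V_3 - V_5)/130 = 0
  Node 5: (V_5 - V_1)/75 + (V_5 - V_2)/68000 + (V_5 - V_3)/130 + (V_5 - 0)/180 = 0
Collecting terms (coefficients in siemens):
  0.2716·V_1 - 0.04545·V_2 - 0.01333·V_5 = 1.064
  0.04562·V_2 - 0.04545·V_1 - 0.0001471·V_3 - 0.00001471·V_5 = 0
  0.007876·V_3 - 0.0001471·V_2 - 0.007692·V_5 = 0
  0.0266·V_5 - 0.01333·V_1 - 0.00001471·V_2 - 0.007692·V_3 = 0
Solving these 4 simultaneous equations (Gaussian elimination) gives:
  V_1 = 4.909 V, V_2 = 4.904 V, V_3 = 3.481 V, V_5 = 3.47 V
Part 1:
  Read off the nodal solution: V_3 = 3.481 V
Part 2:
  I_R3 = (V_2 - V_3)/R3 = (4.904 - 3.481)/6800 = 0.0002092 A
  Magnitude: I_R3 = 0.0002092 A
Part 3:
  I_R7 = (V_3 - V_5)/R7 = (3.481 - 3.47)/130 = 0.00008033 A
  P_R7 = I_R7² × R7 = (0.00008033)² × 130 = 0.0000008388 W

Final answers:
1. V_3 = 3.481 V
2. I_R3 = 0.0002092 A
3. P_R7 = 8.388e-07 W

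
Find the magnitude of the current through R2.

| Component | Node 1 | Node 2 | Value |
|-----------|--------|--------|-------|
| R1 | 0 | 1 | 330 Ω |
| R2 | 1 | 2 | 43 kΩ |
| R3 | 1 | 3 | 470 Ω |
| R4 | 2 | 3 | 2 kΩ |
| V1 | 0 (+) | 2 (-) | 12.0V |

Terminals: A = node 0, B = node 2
Nodal analysis, taking node 2 as the 0 V reference.
Source V1 fixes V_0 = 12 V.
KCL at each unknown node (sum of currents leaving = 0; resistances in Ω):
  Node 1: (V_1 - 12)/330 + (V_1 - 0)/43000 + (V_1 - V_3)/470 = 0
  Node 3: (V_3 - V_1)/470 + (V_3 - 0)/2000 = 0
Collecting terms (coefficients in siemens):
  0.005181·V_1 - 0.002128·V_3 = 0.03636
  0.002628·V_3 - 0.002128·V_1 = 0
Determinant D = (0.005181)(0.002628) - (-0.002128)(-0.002128) = 0.000009088
V_1 = [(0.03636)(0.002628) - (-0.002128)(0)]/D = 10.51 V
V_3 = [(0.005181)(0) - (0.03636)(-0.002128)]/D = 8.514 V
I_R2 = (V_1 - V_2)/R2 = (10.51 - 0)/43000 = 0.0002445 A
|I_R2| = 0.0002445 A

Final answer: |I_R2| = 0.0002445 A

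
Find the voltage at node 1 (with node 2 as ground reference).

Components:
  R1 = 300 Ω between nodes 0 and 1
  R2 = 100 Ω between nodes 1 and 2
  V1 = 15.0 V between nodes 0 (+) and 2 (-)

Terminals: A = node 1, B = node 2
Nodal analysis, taking node 2 as the 0 V reference.
Source V1 fixes V_0 = 15 V.
KCL at each unknown node (sum of currents leaving = 0; resistances in Ω):
  Node 1: (V_1 - 15)/300 + (V_1 - 0)/100 = 0
Collecting terms: 0.01333 × V_1 = 0.05  =>  V_1 = 3.75 V
The requested potential is V_1 = 3.75 V.

Final answer: V_1 = 3.75 V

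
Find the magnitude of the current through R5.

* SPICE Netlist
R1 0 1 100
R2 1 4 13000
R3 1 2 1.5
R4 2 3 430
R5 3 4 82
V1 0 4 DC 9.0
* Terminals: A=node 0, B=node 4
Nodal analysis, taking node 4 as the 0 V reference.
Source V1 fixes V_0 = 9 V.
KCL at each unknown node (sum of currents leaving = 0; resistances in Ω):
  Node 1: (V_1 - 9)/100 + (V_1 - 0)/13000 + (V_1 - V_2)/1.5 = 0
  Node 2: (V_2 - V_1)/1.5 + (V_2 - V_3)/430 = 0
  Node 3: (V_3 - V_2)/430 + (V_3 - 0)/82 = 0
Collecting terms (coefficients in siemens):
  0.6767·V_1 - 0.6667·V_2 = 0.09
  0.669·V_2 - 0.6667·V_1 - 0.002326·V_3 = 0
  0.01452·V_3 - 0.002326·V_2 = 0
Solving these 3 simultaneous equations (Gaussian elimination) gives:
  V_1 = 7.485 V, V_2 = 7.463 V, V_3 = 1.195 V
I_R5 = (V_3 - V_4)/R5 = (1.195 - 0)/82 = 0.01458 A
|I_R5| = 0.01458 A

Final answer: |I_R5| = 0.01458 A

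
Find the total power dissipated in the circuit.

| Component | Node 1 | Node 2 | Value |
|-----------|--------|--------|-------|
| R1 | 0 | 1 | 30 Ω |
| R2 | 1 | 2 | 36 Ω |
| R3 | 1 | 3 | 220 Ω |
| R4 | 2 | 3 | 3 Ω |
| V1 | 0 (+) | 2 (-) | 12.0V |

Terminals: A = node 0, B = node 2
Nodal analysis, taking node 2 as the 0 V reference.
Source V1 fixes V_0 = 12 V.
KCL at each unknown node (sum of currents leaving = 0; resistances in Ω):
  Node 1: (V_1 - 12)/30 + (V_1 - 0)/36 + (V_1 - V_3)/220 = 0
  Node 3: (V_3 - V_1)/220 + (V_3 - 0)/3 = 0
Collecting terms (coefficients in siemens):
  0.06566·V_1 - 0.004545·V_3 = 0.4
  0.3379·V_3 - 0.004545·V_1 = 0
Determinant D = (0.06566)(0.3379) - (-0.004545)(-0.004545) = 0.02216
V_1 = [(0.4)(0.3379) - (-0.004545)(0)]/D = 6.098 V
V_3 = [(0.06566)(0) - (0.4)(-0.004545)]/D = 0.08204 V
Power in each resistor, P = (ΔV)²/R:
  P_R1 = (12 - 6.098)²/30 = 1.161 W
  P_R2 = (6.098 - 0)²/36 = 1.033 W
  P_R3 = (6.098 - 0.08204)²/220 = 0.1645 W
  P_R4 = (0 - 0.08204)²/3 = 0.002243 W
P_total = P_R1 + P_R2 + P_R3 + P_R4 = 2.361 W

Final answer: 2.361 W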